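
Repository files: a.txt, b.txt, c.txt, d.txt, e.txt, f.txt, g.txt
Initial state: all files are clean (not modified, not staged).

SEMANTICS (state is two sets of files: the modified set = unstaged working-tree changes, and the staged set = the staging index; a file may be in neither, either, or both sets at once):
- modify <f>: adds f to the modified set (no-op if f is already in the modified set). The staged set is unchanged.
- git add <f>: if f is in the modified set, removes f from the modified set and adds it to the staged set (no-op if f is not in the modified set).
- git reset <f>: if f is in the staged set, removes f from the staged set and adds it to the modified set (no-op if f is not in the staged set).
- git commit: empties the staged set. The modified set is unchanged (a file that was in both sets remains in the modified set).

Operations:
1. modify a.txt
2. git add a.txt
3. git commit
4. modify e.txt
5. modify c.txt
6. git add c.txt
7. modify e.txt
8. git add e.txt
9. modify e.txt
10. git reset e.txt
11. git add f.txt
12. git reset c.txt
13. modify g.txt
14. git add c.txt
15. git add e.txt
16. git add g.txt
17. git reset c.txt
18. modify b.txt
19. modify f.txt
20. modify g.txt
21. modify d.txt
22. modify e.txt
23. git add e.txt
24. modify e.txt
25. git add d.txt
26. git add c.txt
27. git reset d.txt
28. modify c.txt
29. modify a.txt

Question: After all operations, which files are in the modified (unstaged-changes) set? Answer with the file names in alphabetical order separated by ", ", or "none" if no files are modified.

Answer: a.txt, b.txt, c.txt, d.txt, e.txt, f.txt, g.txt

Derivation:
After op 1 (modify a.txt): modified={a.txt} staged={none}
After op 2 (git add a.txt): modified={none} staged={a.txt}
After op 3 (git commit): modified={none} staged={none}
After op 4 (modify e.txt): modified={e.txt} staged={none}
After op 5 (modify c.txt): modified={c.txt, e.txt} staged={none}
After op 6 (git add c.txt): modified={e.txt} staged={c.txt}
After op 7 (modify e.txt): modified={e.txt} staged={c.txt}
After op 8 (git add e.txt): modified={none} staged={c.txt, e.txt}
After op 9 (modify e.txt): modified={e.txt} staged={c.txt, e.txt}
After op 10 (git reset e.txt): modified={e.txt} staged={c.txt}
After op 11 (git add f.txt): modified={e.txt} staged={c.txt}
After op 12 (git reset c.txt): modified={c.txt, e.txt} staged={none}
After op 13 (modify g.txt): modified={c.txt, e.txt, g.txt} staged={none}
After op 14 (git add c.txt): modified={e.txt, g.txt} staged={c.txt}
After op 15 (git add e.txt): modified={g.txt} staged={c.txt, e.txt}
After op 16 (git add g.txt): modified={none} staged={c.txt, e.txt, g.txt}
After op 17 (git reset c.txt): modified={c.txt} staged={e.txt, g.txt}
After op 18 (modify b.txt): modified={b.txt, c.txt} staged={e.txt, g.txt}
After op 19 (modify f.txt): modified={b.txt, c.txt, f.txt} staged={e.txt, g.txt}
After op 20 (modify g.txt): modified={b.txt, c.txt, f.txt, g.txt} staged={e.txt, g.txt}
After op 21 (modify d.txt): modified={b.txt, c.txt, d.txt, f.txt, g.txt} staged={e.txt, g.txt}
After op 22 (modify e.txt): modified={b.txt, c.txt, d.txt, e.txt, f.txt, g.txt} staged={e.txt, g.txt}
After op 23 (git add e.txt): modified={b.txt, c.txt, d.txt, f.txt, g.txt} staged={e.txt, g.txt}
After op 24 (modify e.txt): modified={b.txt, c.txt, d.txt, e.txt, f.txt, g.txt} staged={e.txt, g.txt}
After op 25 (git add d.txt): modified={b.txt, c.txt, e.txt, f.txt, g.txt} staged={d.txt, e.txt, g.txt}
After op 26 (git add c.txt): modified={b.txt, e.txt, f.txt, g.txt} staged={c.txt, d.txt, e.txt, g.txt}
After op 27 (git reset d.txt): modified={b.txt, d.txt, e.txt, f.txt, g.txt} staged={c.txt, e.txt, g.txt}
After op 28 (modify c.txt): modified={b.txt, c.txt, d.txt, e.txt, f.txt, g.txt} staged={c.txt, e.txt, g.txt}
After op 29 (modify a.txt): modified={a.txt, b.txt, c.txt, d.txt, e.txt, f.txt, g.txt} staged={c.txt, e.txt, g.txt}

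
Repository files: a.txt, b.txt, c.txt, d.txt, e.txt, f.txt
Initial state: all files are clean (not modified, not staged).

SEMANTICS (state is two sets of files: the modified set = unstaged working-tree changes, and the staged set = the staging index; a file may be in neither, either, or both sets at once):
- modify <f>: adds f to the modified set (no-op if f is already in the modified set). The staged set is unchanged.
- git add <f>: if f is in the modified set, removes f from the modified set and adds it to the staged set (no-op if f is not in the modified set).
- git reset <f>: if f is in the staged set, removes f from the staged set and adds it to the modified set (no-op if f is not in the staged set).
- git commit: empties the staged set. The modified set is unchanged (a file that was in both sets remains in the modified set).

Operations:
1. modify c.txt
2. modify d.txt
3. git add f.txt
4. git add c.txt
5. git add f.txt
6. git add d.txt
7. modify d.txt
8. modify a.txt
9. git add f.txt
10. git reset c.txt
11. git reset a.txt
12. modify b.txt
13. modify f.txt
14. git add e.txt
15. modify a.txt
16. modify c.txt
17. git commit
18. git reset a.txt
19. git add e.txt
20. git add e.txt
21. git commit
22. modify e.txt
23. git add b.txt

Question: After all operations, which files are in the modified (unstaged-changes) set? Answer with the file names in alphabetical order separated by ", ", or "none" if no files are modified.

Answer: a.txt, c.txt, d.txt, e.txt, f.txt

Derivation:
After op 1 (modify c.txt): modified={c.txt} staged={none}
After op 2 (modify d.txt): modified={c.txt, d.txt} staged={none}
After op 3 (git add f.txt): modified={c.txt, d.txt} staged={none}
After op 4 (git add c.txt): modified={d.txt} staged={c.txt}
After op 5 (git add f.txt): modified={d.txt} staged={c.txt}
After op 6 (git add d.txt): modified={none} staged={c.txt, d.txt}
After op 7 (modify d.txt): modified={d.txt} staged={c.txt, d.txt}
After op 8 (modify a.txt): modified={a.txt, d.txt} staged={c.txt, d.txt}
After op 9 (git add f.txt): modified={a.txt, d.txt} staged={c.txt, d.txt}
After op 10 (git reset c.txt): modified={a.txt, c.txt, d.txt} staged={d.txt}
After op 11 (git reset a.txt): modified={a.txt, c.txt, d.txt} staged={d.txt}
After op 12 (modify b.txt): modified={a.txt, b.txt, c.txt, d.txt} staged={d.txt}
After op 13 (modify f.txt): modified={a.txt, b.txt, c.txt, d.txt, f.txt} staged={d.txt}
After op 14 (git add e.txt): modified={a.txt, b.txt, c.txt, d.txt, f.txt} staged={d.txt}
After op 15 (modify a.txt): modified={a.txt, b.txt, c.txt, d.txt, f.txt} staged={d.txt}
After op 16 (modify c.txt): modified={a.txt, b.txt, c.txt, d.txt, f.txt} staged={d.txt}
After op 17 (git commit): modified={a.txt, b.txt, c.txt, d.txt, f.txt} staged={none}
After op 18 (git reset a.txt): modified={a.txt, b.txt, c.txt, d.txt, f.txt} staged={none}
After op 19 (git add e.txt): modified={a.txt, b.txt, c.txt, d.txt, f.txt} staged={none}
After op 20 (git add e.txt): modified={a.txt, b.txt, c.txt, d.txt, f.txt} staged={none}
After op 21 (git commit): modified={a.txt, b.txt, c.txt, d.txt, f.txt} staged={none}
After op 22 (modify e.txt): modified={a.txt, b.txt, c.txt, d.txt, e.txt, f.txt} staged={none}
After op 23 (git add b.txt): modified={a.txt, c.txt, d.txt, e.txt, f.txt} staged={b.txt}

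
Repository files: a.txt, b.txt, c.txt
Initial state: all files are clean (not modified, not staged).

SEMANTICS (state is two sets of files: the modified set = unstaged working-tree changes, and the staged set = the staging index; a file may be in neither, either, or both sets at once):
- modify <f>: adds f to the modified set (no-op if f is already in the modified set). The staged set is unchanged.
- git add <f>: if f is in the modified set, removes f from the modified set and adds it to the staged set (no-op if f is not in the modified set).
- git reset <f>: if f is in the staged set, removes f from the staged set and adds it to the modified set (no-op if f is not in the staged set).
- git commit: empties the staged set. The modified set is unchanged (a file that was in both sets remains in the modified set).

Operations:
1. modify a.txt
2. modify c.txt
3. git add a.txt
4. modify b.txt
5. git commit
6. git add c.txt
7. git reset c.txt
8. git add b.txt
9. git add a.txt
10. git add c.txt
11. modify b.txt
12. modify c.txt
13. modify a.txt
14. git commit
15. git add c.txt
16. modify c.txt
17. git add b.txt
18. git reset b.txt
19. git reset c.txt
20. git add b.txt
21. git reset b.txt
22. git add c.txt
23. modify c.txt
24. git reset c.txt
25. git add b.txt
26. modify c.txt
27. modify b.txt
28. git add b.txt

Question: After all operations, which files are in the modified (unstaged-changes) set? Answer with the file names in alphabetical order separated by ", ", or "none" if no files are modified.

Answer: a.txt, c.txt

Derivation:
After op 1 (modify a.txt): modified={a.txt} staged={none}
After op 2 (modify c.txt): modified={a.txt, c.txt} staged={none}
After op 3 (git add a.txt): modified={c.txt} staged={a.txt}
After op 4 (modify b.txt): modified={b.txt, c.txt} staged={a.txt}
After op 5 (git commit): modified={b.txt, c.txt} staged={none}
After op 6 (git add c.txt): modified={b.txt} staged={c.txt}
After op 7 (git reset c.txt): modified={b.txt, c.txt} staged={none}
After op 8 (git add b.txt): modified={c.txt} staged={b.txt}
After op 9 (git add a.txt): modified={c.txt} staged={b.txt}
After op 10 (git add c.txt): modified={none} staged={b.txt, c.txt}
After op 11 (modify b.txt): modified={b.txt} staged={b.txt, c.txt}
After op 12 (modify c.txt): modified={b.txt, c.txt} staged={b.txt, c.txt}
After op 13 (modify a.txt): modified={a.txt, b.txt, c.txt} staged={b.txt, c.txt}
After op 14 (git commit): modified={a.txt, b.txt, c.txt} staged={none}
After op 15 (git add c.txt): modified={a.txt, b.txt} staged={c.txt}
After op 16 (modify c.txt): modified={a.txt, b.txt, c.txt} staged={c.txt}
After op 17 (git add b.txt): modified={a.txt, c.txt} staged={b.txt, c.txt}
After op 18 (git reset b.txt): modified={a.txt, b.txt, c.txt} staged={c.txt}
After op 19 (git reset c.txt): modified={a.txt, b.txt, c.txt} staged={none}
After op 20 (git add b.txt): modified={a.txt, c.txt} staged={b.txt}
After op 21 (git reset b.txt): modified={a.txt, b.txt, c.txt} staged={none}
After op 22 (git add c.txt): modified={a.txt, b.txt} staged={c.txt}
After op 23 (modify c.txt): modified={a.txt, b.txt, c.txt} staged={c.txt}
After op 24 (git reset c.txt): modified={a.txt, b.txt, c.txt} staged={none}
After op 25 (git add b.txt): modified={a.txt, c.txt} staged={b.txt}
After op 26 (modify c.txt): modified={a.txt, c.txt} staged={b.txt}
After op 27 (modify b.txt): modified={a.txt, b.txt, c.txt} staged={b.txt}
After op 28 (git add b.txt): modified={a.txt, c.txt} staged={b.txt}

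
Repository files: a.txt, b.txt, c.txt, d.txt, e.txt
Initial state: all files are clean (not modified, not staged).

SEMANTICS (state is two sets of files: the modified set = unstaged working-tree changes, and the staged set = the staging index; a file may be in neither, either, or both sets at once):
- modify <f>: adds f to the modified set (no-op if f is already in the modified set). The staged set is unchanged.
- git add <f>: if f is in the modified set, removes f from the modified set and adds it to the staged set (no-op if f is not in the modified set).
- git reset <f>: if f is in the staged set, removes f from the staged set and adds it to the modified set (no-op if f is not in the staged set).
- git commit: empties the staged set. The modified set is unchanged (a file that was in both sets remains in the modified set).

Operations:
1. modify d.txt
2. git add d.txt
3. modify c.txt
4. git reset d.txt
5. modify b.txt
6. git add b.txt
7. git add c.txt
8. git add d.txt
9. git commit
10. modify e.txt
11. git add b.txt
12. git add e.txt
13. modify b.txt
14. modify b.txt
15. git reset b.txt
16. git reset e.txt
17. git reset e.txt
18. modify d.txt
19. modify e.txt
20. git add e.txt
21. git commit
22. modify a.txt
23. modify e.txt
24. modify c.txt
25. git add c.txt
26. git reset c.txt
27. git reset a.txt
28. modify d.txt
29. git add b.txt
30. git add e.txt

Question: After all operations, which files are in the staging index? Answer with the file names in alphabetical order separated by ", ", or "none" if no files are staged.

Answer: b.txt, e.txt

Derivation:
After op 1 (modify d.txt): modified={d.txt} staged={none}
After op 2 (git add d.txt): modified={none} staged={d.txt}
After op 3 (modify c.txt): modified={c.txt} staged={d.txt}
After op 4 (git reset d.txt): modified={c.txt, d.txt} staged={none}
After op 5 (modify b.txt): modified={b.txt, c.txt, d.txt} staged={none}
After op 6 (git add b.txt): modified={c.txt, d.txt} staged={b.txt}
After op 7 (git add c.txt): modified={d.txt} staged={b.txt, c.txt}
After op 8 (git add d.txt): modified={none} staged={b.txt, c.txt, d.txt}
After op 9 (git commit): modified={none} staged={none}
After op 10 (modify e.txt): modified={e.txt} staged={none}
After op 11 (git add b.txt): modified={e.txt} staged={none}
After op 12 (git add e.txt): modified={none} staged={e.txt}
After op 13 (modify b.txt): modified={b.txt} staged={e.txt}
After op 14 (modify b.txt): modified={b.txt} staged={e.txt}
After op 15 (git reset b.txt): modified={b.txt} staged={e.txt}
After op 16 (git reset e.txt): modified={b.txt, e.txt} staged={none}
After op 17 (git reset e.txt): modified={b.txt, e.txt} staged={none}
After op 18 (modify d.txt): modified={b.txt, d.txt, e.txt} staged={none}
After op 19 (modify e.txt): modified={b.txt, d.txt, e.txt} staged={none}
After op 20 (git add e.txt): modified={b.txt, d.txt} staged={e.txt}
After op 21 (git commit): modified={b.txt, d.txt} staged={none}
After op 22 (modify a.txt): modified={a.txt, b.txt, d.txt} staged={none}
After op 23 (modify e.txt): modified={a.txt, b.txt, d.txt, e.txt} staged={none}
After op 24 (modify c.txt): modified={a.txt, b.txt, c.txt, d.txt, e.txt} staged={none}
After op 25 (git add c.txt): modified={a.txt, b.txt, d.txt, e.txt} staged={c.txt}
After op 26 (git reset c.txt): modified={a.txt, b.txt, c.txt, d.txt, e.txt} staged={none}
After op 27 (git reset a.txt): modified={a.txt, b.txt, c.txt, d.txt, e.txt} staged={none}
After op 28 (modify d.txt): modified={a.txt, b.txt, c.txt, d.txt, e.txt} staged={none}
After op 29 (git add b.txt): modified={a.txt, c.txt, d.txt, e.txt} staged={b.txt}
After op 30 (git add e.txt): modified={a.txt, c.txt, d.txt} staged={b.txt, e.txt}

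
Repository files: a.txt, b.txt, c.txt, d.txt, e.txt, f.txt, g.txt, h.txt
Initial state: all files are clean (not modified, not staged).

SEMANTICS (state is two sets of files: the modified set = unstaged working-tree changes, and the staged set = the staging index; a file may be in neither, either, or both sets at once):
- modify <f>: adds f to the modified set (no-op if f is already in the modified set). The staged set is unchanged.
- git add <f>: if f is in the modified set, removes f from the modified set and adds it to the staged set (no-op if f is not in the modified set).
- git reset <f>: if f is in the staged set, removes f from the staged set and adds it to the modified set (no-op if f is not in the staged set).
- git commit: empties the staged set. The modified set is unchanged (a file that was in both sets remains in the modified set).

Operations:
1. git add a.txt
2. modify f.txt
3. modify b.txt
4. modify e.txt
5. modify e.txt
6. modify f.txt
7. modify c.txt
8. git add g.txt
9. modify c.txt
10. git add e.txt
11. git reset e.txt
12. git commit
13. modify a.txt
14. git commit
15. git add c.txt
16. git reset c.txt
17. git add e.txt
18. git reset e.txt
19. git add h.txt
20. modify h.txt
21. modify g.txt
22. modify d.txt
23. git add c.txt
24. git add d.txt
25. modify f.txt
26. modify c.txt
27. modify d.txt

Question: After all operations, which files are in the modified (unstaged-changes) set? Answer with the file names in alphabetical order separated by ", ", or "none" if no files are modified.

Answer: a.txt, b.txt, c.txt, d.txt, e.txt, f.txt, g.txt, h.txt

Derivation:
After op 1 (git add a.txt): modified={none} staged={none}
After op 2 (modify f.txt): modified={f.txt} staged={none}
After op 3 (modify b.txt): modified={b.txt, f.txt} staged={none}
After op 4 (modify e.txt): modified={b.txt, e.txt, f.txt} staged={none}
After op 5 (modify e.txt): modified={b.txt, e.txt, f.txt} staged={none}
After op 6 (modify f.txt): modified={b.txt, e.txt, f.txt} staged={none}
After op 7 (modify c.txt): modified={b.txt, c.txt, e.txt, f.txt} staged={none}
After op 8 (git add g.txt): modified={b.txt, c.txt, e.txt, f.txt} staged={none}
After op 9 (modify c.txt): modified={b.txt, c.txt, e.txt, f.txt} staged={none}
After op 10 (git add e.txt): modified={b.txt, c.txt, f.txt} staged={e.txt}
After op 11 (git reset e.txt): modified={b.txt, c.txt, e.txt, f.txt} staged={none}
After op 12 (git commit): modified={b.txt, c.txt, e.txt, f.txt} staged={none}
After op 13 (modify a.txt): modified={a.txt, b.txt, c.txt, e.txt, f.txt} staged={none}
After op 14 (git commit): modified={a.txt, b.txt, c.txt, e.txt, f.txt} staged={none}
After op 15 (git add c.txt): modified={a.txt, b.txt, e.txt, f.txt} staged={c.txt}
After op 16 (git reset c.txt): modified={a.txt, b.txt, c.txt, e.txt, f.txt} staged={none}
After op 17 (git add e.txt): modified={a.txt, b.txt, c.txt, f.txt} staged={e.txt}
After op 18 (git reset e.txt): modified={a.txt, b.txt, c.txt, e.txt, f.txt} staged={none}
After op 19 (git add h.txt): modified={a.txt, b.txt, c.txt, e.txt, f.txt} staged={none}
After op 20 (modify h.txt): modified={a.txt, b.txt, c.txt, e.txt, f.txt, h.txt} staged={none}
After op 21 (modify g.txt): modified={a.txt, b.txt, c.txt, e.txt, f.txt, g.txt, h.txt} staged={none}
After op 22 (modify d.txt): modified={a.txt, b.txt, c.txt, d.txt, e.txt, f.txt, g.txt, h.txt} staged={none}
After op 23 (git add c.txt): modified={a.txt, b.txt, d.txt, e.txt, f.txt, g.txt, h.txt} staged={c.txt}
After op 24 (git add d.txt): modified={a.txt, b.txt, e.txt, f.txt, g.txt, h.txt} staged={c.txt, d.txt}
After op 25 (modify f.txt): modified={a.txt, b.txt, e.txt, f.txt, g.txt, h.txt} staged={c.txt, d.txt}
After op 26 (modify c.txt): modified={a.txt, b.txt, c.txt, e.txt, f.txt, g.txt, h.txt} staged={c.txt, d.txt}
After op 27 (modify d.txt): modified={a.txt, b.txt, c.txt, d.txt, e.txt, f.txt, g.txt, h.txt} staged={c.txt, d.txt}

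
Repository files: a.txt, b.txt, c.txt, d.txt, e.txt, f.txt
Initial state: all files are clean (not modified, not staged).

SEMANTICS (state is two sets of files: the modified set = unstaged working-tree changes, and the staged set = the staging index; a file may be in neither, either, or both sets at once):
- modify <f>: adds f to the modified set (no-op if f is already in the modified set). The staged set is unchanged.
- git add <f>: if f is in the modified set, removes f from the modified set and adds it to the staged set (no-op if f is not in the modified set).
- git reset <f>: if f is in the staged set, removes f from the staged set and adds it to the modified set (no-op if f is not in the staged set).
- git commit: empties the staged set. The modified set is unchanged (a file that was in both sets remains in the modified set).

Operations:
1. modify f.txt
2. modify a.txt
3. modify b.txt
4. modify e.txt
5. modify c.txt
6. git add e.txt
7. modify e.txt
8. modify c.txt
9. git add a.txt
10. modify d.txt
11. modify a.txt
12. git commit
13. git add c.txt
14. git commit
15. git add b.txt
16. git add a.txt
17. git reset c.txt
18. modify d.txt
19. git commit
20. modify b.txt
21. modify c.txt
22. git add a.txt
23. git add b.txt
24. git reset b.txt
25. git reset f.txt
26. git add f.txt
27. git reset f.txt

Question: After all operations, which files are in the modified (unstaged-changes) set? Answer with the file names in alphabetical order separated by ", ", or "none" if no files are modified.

After op 1 (modify f.txt): modified={f.txt} staged={none}
After op 2 (modify a.txt): modified={a.txt, f.txt} staged={none}
After op 3 (modify b.txt): modified={a.txt, b.txt, f.txt} staged={none}
After op 4 (modify e.txt): modified={a.txt, b.txt, e.txt, f.txt} staged={none}
After op 5 (modify c.txt): modified={a.txt, b.txt, c.txt, e.txt, f.txt} staged={none}
After op 6 (git add e.txt): modified={a.txt, b.txt, c.txt, f.txt} staged={e.txt}
After op 7 (modify e.txt): modified={a.txt, b.txt, c.txt, e.txt, f.txt} staged={e.txt}
After op 8 (modify c.txt): modified={a.txt, b.txt, c.txt, e.txt, f.txt} staged={e.txt}
After op 9 (git add a.txt): modified={b.txt, c.txt, e.txt, f.txt} staged={a.txt, e.txt}
After op 10 (modify d.txt): modified={b.txt, c.txt, d.txt, e.txt, f.txt} staged={a.txt, e.txt}
After op 11 (modify a.txt): modified={a.txt, b.txt, c.txt, d.txt, e.txt, f.txt} staged={a.txt, e.txt}
After op 12 (git commit): modified={a.txt, b.txt, c.txt, d.txt, e.txt, f.txt} staged={none}
After op 13 (git add c.txt): modified={a.txt, b.txt, d.txt, e.txt, f.txt} staged={c.txt}
After op 14 (git commit): modified={a.txt, b.txt, d.txt, e.txt, f.txt} staged={none}
After op 15 (git add b.txt): modified={a.txt, d.txt, e.txt, f.txt} staged={b.txt}
After op 16 (git add a.txt): modified={d.txt, e.txt, f.txt} staged={a.txt, b.txt}
After op 17 (git reset c.txt): modified={d.txt, e.txt, f.txt} staged={a.txt, b.txt}
After op 18 (modify d.txt): modified={d.txt, e.txt, f.txt} staged={a.txt, b.txt}
After op 19 (git commit): modified={d.txt, e.txt, f.txt} staged={none}
After op 20 (modify b.txt): modified={b.txt, d.txt, e.txt, f.txt} staged={none}
After op 21 (modify c.txt): modified={b.txt, c.txt, d.txt, e.txt, f.txt} staged={none}
After op 22 (git add a.txt): modified={b.txt, c.txt, d.txt, e.txt, f.txt} staged={none}
After op 23 (git add b.txt): modified={c.txt, d.txt, e.txt, f.txt} staged={b.txt}
After op 24 (git reset b.txt): modified={b.txt, c.txt, d.txt, e.txt, f.txt} staged={none}
After op 25 (git reset f.txt): modified={b.txt, c.txt, d.txt, e.txt, f.txt} staged={none}
After op 26 (git add f.txt): modified={b.txt, c.txt, d.txt, e.txt} staged={f.txt}
After op 27 (git reset f.txt): modified={b.txt, c.txt, d.txt, e.txt, f.txt} staged={none}

Answer: b.txt, c.txt, d.txt, e.txt, f.txt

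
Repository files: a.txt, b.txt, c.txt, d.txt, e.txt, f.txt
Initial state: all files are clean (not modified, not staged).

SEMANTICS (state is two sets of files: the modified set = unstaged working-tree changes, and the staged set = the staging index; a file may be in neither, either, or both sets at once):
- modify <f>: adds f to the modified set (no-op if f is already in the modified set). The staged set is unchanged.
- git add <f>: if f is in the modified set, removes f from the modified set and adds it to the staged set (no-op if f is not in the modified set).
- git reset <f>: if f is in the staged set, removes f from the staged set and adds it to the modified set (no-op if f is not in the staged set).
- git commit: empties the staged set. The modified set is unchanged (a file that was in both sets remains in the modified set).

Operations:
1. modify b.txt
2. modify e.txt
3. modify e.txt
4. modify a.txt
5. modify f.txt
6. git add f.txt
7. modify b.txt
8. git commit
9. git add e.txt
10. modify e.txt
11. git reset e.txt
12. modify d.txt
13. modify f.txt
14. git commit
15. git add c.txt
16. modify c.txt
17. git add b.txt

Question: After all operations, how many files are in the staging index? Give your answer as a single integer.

Answer: 1

Derivation:
After op 1 (modify b.txt): modified={b.txt} staged={none}
After op 2 (modify e.txt): modified={b.txt, e.txt} staged={none}
After op 3 (modify e.txt): modified={b.txt, e.txt} staged={none}
After op 4 (modify a.txt): modified={a.txt, b.txt, e.txt} staged={none}
After op 5 (modify f.txt): modified={a.txt, b.txt, e.txt, f.txt} staged={none}
After op 6 (git add f.txt): modified={a.txt, b.txt, e.txt} staged={f.txt}
After op 7 (modify b.txt): modified={a.txt, b.txt, e.txt} staged={f.txt}
After op 8 (git commit): modified={a.txt, b.txt, e.txt} staged={none}
After op 9 (git add e.txt): modified={a.txt, b.txt} staged={e.txt}
After op 10 (modify e.txt): modified={a.txt, b.txt, e.txt} staged={e.txt}
After op 11 (git reset e.txt): modified={a.txt, b.txt, e.txt} staged={none}
After op 12 (modify d.txt): modified={a.txt, b.txt, d.txt, e.txt} staged={none}
After op 13 (modify f.txt): modified={a.txt, b.txt, d.txt, e.txt, f.txt} staged={none}
After op 14 (git commit): modified={a.txt, b.txt, d.txt, e.txt, f.txt} staged={none}
After op 15 (git add c.txt): modified={a.txt, b.txt, d.txt, e.txt, f.txt} staged={none}
After op 16 (modify c.txt): modified={a.txt, b.txt, c.txt, d.txt, e.txt, f.txt} staged={none}
After op 17 (git add b.txt): modified={a.txt, c.txt, d.txt, e.txt, f.txt} staged={b.txt}
Final staged set: {b.txt} -> count=1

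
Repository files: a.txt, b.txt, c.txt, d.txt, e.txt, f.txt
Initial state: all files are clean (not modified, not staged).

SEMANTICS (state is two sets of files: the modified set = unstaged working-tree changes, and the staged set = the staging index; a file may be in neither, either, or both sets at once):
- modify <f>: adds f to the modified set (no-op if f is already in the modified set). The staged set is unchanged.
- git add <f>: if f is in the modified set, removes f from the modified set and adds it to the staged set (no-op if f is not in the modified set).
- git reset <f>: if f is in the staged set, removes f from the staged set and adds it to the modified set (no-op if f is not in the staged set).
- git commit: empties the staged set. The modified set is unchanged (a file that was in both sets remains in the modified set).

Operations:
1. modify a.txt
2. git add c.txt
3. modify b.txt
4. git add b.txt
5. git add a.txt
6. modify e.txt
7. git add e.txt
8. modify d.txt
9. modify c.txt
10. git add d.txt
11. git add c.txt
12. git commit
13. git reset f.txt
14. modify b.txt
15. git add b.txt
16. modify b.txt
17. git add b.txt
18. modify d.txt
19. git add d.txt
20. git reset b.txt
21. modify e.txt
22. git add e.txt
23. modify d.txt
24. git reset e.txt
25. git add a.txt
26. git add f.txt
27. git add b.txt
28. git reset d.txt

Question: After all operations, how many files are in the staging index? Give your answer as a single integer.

After op 1 (modify a.txt): modified={a.txt} staged={none}
After op 2 (git add c.txt): modified={a.txt} staged={none}
After op 3 (modify b.txt): modified={a.txt, b.txt} staged={none}
After op 4 (git add b.txt): modified={a.txt} staged={b.txt}
After op 5 (git add a.txt): modified={none} staged={a.txt, b.txt}
After op 6 (modify e.txt): modified={e.txt} staged={a.txt, b.txt}
After op 7 (git add e.txt): modified={none} staged={a.txt, b.txt, e.txt}
After op 8 (modify d.txt): modified={d.txt} staged={a.txt, b.txt, e.txt}
After op 9 (modify c.txt): modified={c.txt, d.txt} staged={a.txt, b.txt, e.txt}
After op 10 (git add d.txt): modified={c.txt} staged={a.txt, b.txt, d.txt, e.txt}
After op 11 (git add c.txt): modified={none} staged={a.txt, b.txt, c.txt, d.txt, e.txt}
After op 12 (git commit): modified={none} staged={none}
After op 13 (git reset f.txt): modified={none} staged={none}
After op 14 (modify b.txt): modified={b.txt} staged={none}
After op 15 (git add b.txt): modified={none} staged={b.txt}
After op 16 (modify b.txt): modified={b.txt} staged={b.txt}
After op 17 (git add b.txt): modified={none} staged={b.txt}
After op 18 (modify d.txt): modified={d.txt} staged={b.txt}
After op 19 (git add d.txt): modified={none} staged={b.txt, d.txt}
After op 20 (git reset b.txt): modified={b.txt} staged={d.txt}
After op 21 (modify e.txt): modified={b.txt, e.txt} staged={d.txt}
After op 22 (git add e.txt): modified={b.txt} staged={d.txt, e.txt}
After op 23 (modify d.txt): modified={b.txt, d.txt} staged={d.txt, e.txt}
After op 24 (git reset e.txt): modified={b.txt, d.txt, e.txt} staged={d.txt}
After op 25 (git add a.txt): modified={b.txt, d.txt, e.txt} staged={d.txt}
After op 26 (git add f.txt): modified={b.txt, d.txt, e.txt} staged={d.txt}
After op 27 (git add b.txt): modified={d.txt, e.txt} staged={b.txt, d.txt}
After op 28 (git reset d.txt): modified={d.txt, e.txt} staged={b.txt}
Final staged set: {b.txt} -> count=1

Answer: 1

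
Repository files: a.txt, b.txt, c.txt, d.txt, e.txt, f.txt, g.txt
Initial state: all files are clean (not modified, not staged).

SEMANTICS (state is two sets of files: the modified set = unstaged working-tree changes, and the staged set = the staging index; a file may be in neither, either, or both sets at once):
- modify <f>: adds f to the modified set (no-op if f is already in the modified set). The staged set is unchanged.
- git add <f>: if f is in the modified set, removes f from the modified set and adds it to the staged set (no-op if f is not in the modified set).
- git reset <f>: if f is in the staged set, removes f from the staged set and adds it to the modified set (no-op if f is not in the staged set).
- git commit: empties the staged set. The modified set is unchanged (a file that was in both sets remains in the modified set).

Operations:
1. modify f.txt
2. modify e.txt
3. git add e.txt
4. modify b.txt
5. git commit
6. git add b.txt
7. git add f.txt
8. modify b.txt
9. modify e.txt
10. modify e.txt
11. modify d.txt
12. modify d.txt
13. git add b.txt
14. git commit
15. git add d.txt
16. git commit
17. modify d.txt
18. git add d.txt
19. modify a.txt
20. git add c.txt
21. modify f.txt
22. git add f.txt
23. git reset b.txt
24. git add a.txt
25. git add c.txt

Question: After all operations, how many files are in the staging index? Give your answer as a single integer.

Answer: 3

Derivation:
After op 1 (modify f.txt): modified={f.txt} staged={none}
After op 2 (modify e.txt): modified={e.txt, f.txt} staged={none}
After op 3 (git add e.txt): modified={f.txt} staged={e.txt}
After op 4 (modify b.txt): modified={b.txt, f.txt} staged={e.txt}
After op 5 (git commit): modified={b.txt, f.txt} staged={none}
After op 6 (git add b.txt): modified={f.txt} staged={b.txt}
After op 7 (git add f.txt): modified={none} staged={b.txt, f.txt}
After op 8 (modify b.txt): modified={b.txt} staged={b.txt, f.txt}
After op 9 (modify e.txt): modified={b.txt, e.txt} staged={b.txt, f.txt}
After op 10 (modify e.txt): modified={b.txt, e.txt} staged={b.txt, f.txt}
After op 11 (modify d.txt): modified={b.txt, d.txt, e.txt} staged={b.txt, f.txt}
After op 12 (modify d.txt): modified={b.txt, d.txt, e.txt} staged={b.txt, f.txt}
After op 13 (git add b.txt): modified={d.txt, e.txt} staged={b.txt, f.txt}
After op 14 (git commit): modified={d.txt, e.txt} staged={none}
After op 15 (git add d.txt): modified={e.txt} staged={d.txt}
After op 16 (git commit): modified={e.txt} staged={none}
After op 17 (modify d.txt): modified={d.txt, e.txt} staged={none}
After op 18 (git add d.txt): modified={e.txt} staged={d.txt}
After op 19 (modify a.txt): modified={a.txt, e.txt} staged={d.txt}
After op 20 (git add c.txt): modified={a.txt, e.txt} staged={d.txt}
After op 21 (modify f.txt): modified={a.txt, e.txt, f.txt} staged={d.txt}
After op 22 (git add f.txt): modified={a.txt, e.txt} staged={d.txt, f.txt}
After op 23 (git reset b.txt): modified={a.txt, e.txt} staged={d.txt, f.txt}
After op 24 (git add a.txt): modified={e.txt} staged={a.txt, d.txt, f.txt}
After op 25 (git add c.txt): modified={e.txt} staged={a.txt, d.txt, f.txt}
Final staged set: {a.txt, d.txt, f.txt} -> count=3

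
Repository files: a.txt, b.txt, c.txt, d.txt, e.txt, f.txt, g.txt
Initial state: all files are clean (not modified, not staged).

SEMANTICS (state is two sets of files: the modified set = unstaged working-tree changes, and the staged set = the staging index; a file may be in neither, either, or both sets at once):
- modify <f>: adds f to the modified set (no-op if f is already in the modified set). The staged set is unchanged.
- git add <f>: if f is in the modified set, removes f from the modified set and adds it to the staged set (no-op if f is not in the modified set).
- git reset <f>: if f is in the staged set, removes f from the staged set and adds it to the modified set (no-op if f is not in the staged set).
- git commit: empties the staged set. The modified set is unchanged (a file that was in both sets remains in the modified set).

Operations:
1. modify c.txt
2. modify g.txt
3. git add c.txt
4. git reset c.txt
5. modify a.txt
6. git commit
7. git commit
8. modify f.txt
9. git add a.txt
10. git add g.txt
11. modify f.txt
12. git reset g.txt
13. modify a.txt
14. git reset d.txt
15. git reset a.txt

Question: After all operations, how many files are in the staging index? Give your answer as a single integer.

Answer: 0

Derivation:
After op 1 (modify c.txt): modified={c.txt} staged={none}
After op 2 (modify g.txt): modified={c.txt, g.txt} staged={none}
After op 3 (git add c.txt): modified={g.txt} staged={c.txt}
After op 4 (git reset c.txt): modified={c.txt, g.txt} staged={none}
After op 5 (modify a.txt): modified={a.txt, c.txt, g.txt} staged={none}
After op 6 (git commit): modified={a.txt, c.txt, g.txt} staged={none}
After op 7 (git commit): modified={a.txt, c.txt, g.txt} staged={none}
After op 8 (modify f.txt): modified={a.txt, c.txt, f.txt, g.txt} staged={none}
After op 9 (git add a.txt): modified={c.txt, f.txt, g.txt} staged={a.txt}
After op 10 (git add g.txt): modified={c.txt, f.txt} staged={a.txt, g.txt}
After op 11 (modify f.txt): modified={c.txt, f.txt} staged={a.txt, g.txt}
After op 12 (git reset g.txt): modified={c.txt, f.txt, g.txt} staged={a.txt}
After op 13 (modify a.txt): modified={a.txt, c.txt, f.txt, g.txt} staged={a.txt}
After op 14 (git reset d.txt): modified={a.txt, c.txt, f.txt, g.txt} staged={a.txt}
After op 15 (git reset a.txt): modified={a.txt, c.txt, f.txt, g.txt} staged={none}
Final staged set: {none} -> count=0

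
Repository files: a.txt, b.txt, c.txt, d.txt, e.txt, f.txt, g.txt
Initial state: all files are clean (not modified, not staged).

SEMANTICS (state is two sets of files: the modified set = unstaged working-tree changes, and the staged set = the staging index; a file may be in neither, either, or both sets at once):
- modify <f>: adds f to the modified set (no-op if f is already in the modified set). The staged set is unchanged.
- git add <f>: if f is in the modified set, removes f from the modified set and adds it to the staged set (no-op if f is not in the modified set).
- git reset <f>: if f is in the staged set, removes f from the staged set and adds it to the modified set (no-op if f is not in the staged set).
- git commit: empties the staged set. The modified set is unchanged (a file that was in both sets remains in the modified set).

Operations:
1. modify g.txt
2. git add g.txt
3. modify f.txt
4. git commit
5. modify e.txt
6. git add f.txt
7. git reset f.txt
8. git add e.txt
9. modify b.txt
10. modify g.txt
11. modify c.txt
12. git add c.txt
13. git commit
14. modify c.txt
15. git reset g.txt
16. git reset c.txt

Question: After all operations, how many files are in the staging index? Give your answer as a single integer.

Answer: 0

Derivation:
After op 1 (modify g.txt): modified={g.txt} staged={none}
After op 2 (git add g.txt): modified={none} staged={g.txt}
After op 3 (modify f.txt): modified={f.txt} staged={g.txt}
After op 4 (git commit): modified={f.txt} staged={none}
After op 5 (modify e.txt): modified={e.txt, f.txt} staged={none}
After op 6 (git add f.txt): modified={e.txt} staged={f.txt}
After op 7 (git reset f.txt): modified={e.txt, f.txt} staged={none}
After op 8 (git add e.txt): modified={f.txt} staged={e.txt}
After op 9 (modify b.txt): modified={b.txt, f.txt} staged={e.txt}
After op 10 (modify g.txt): modified={b.txt, f.txt, g.txt} staged={e.txt}
After op 11 (modify c.txt): modified={b.txt, c.txt, f.txt, g.txt} staged={e.txt}
After op 12 (git add c.txt): modified={b.txt, f.txt, g.txt} staged={c.txt, e.txt}
After op 13 (git commit): modified={b.txt, f.txt, g.txt} staged={none}
After op 14 (modify c.txt): modified={b.txt, c.txt, f.txt, g.txt} staged={none}
After op 15 (git reset g.txt): modified={b.txt, c.txt, f.txt, g.txt} staged={none}
After op 16 (git reset c.txt): modified={b.txt, c.txt, f.txt, g.txt} staged={none}
Final staged set: {none} -> count=0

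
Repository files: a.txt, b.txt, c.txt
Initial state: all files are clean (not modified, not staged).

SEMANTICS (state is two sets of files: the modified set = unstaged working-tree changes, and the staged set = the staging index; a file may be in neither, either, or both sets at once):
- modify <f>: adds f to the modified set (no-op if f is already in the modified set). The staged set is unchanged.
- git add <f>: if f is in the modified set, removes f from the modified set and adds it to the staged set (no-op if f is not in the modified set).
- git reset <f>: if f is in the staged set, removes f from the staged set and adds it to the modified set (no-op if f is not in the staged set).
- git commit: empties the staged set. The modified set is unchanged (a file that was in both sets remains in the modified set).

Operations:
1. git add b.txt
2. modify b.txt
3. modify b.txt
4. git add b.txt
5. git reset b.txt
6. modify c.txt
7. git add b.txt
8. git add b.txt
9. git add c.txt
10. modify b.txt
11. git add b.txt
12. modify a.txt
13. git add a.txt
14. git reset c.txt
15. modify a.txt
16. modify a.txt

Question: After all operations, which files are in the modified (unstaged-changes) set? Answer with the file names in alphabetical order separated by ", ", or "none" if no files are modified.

After op 1 (git add b.txt): modified={none} staged={none}
After op 2 (modify b.txt): modified={b.txt} staged={none}
After op 3 (modify b.txt): modified={b.txt} staged={none}
After op 4 (git add b.txt): modified={none} staged={b.txt}
After op 5 (git reset b.txt): modified={b.txt} staged={none}
After op 6 (modify c.txt): modified={b.txt, c.txt} staged={none}
After op 7 (git add b.txt): modified={c.txt} staged={b.txt}
After op 8 (git add b.txt): modified={c.txt} staged={b.txt}
After op 9 (git add c.txt): modified={none} staged={b.txt, c.txt}
After op 10 (modify b.txt): modified={b.txt} staged={b.txt, c.txt}
After op 11 (git add b.txt): modified={none} staged={b.txt, c.txt}
After op 12 (modify a.txt): modified={a.txt} staged={b.txt, c.txt}
After op 13 (git add a.txt): modified={none} staged={a.txt, b.txt, c.txt}
After op 14 (git reset c.txt): modified={c.txt} staged={a.txt, b.txt}
After op 15 (modify a.txt): modified={a.txt, c.txt} staged={a.txt, b.txt}
After op 16 (modify a.txt): modified={a.txt, c.txt} staged={a.txt, b.txt}

Answer: a.txt, c.txt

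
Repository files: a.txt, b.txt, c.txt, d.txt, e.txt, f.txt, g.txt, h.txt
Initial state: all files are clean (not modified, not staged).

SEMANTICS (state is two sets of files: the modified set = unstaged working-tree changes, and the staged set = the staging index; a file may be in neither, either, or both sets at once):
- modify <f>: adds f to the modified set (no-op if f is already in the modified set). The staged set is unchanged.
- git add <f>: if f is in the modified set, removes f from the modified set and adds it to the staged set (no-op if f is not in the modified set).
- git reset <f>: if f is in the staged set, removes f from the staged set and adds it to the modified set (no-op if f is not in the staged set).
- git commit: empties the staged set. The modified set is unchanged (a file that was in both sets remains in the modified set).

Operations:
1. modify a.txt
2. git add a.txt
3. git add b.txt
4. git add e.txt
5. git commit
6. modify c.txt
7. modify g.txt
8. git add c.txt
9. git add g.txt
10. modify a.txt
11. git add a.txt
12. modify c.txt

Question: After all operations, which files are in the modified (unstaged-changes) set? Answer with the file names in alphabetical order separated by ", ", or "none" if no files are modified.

After op 1 (modify a.txt): modified={a.txt} staged={none}
After op 2 (git add a.txt): modified={none} staged={a.txt}
After op 3 (git add b.txt): modified={none} staged={a.txt}
After op 4 (git add e.txt): modified={none} staged={a.txt}
After op 5 (git commit): modified={none} staged={none}
After op 6 (modify c.txt): modified={c.txt} staged={none}
After op 7 (modify g.txt): modified={c.txt, g.txt} staged={none}
After op 8 (git add c.txt): modified={g.txt} staged={c.txt}
After op 9 (git add g.txt): modified={none} staged={c.txt, g.txt}
After op 10 (modify a.txt): modified={a.txt} staged={c.txt, g.txt}
After op 11 (git add a.txt): modified={none} staged={a.txt, c.txt, g.txt}
After op 12 (modify c.txt): modified={c.txt} staged={a.txt, c.txt, g.txt}

Answer: c.txt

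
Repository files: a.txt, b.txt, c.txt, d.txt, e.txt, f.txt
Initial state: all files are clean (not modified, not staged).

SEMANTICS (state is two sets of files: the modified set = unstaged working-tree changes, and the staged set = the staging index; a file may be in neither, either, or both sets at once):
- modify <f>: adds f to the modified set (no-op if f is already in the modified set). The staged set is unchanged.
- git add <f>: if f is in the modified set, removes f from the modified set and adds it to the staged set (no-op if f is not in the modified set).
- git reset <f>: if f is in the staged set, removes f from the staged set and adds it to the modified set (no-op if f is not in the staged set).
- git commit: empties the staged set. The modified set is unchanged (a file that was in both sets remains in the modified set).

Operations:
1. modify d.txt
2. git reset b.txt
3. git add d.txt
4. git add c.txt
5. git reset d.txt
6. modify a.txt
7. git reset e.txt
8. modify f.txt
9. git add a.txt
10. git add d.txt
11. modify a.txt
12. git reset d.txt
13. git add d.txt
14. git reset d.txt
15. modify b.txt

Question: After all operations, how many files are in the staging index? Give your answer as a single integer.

After op 1 (modify d.txt): modified={d.txt} staged={none}
After op 2 (git reset b.txt): modified={d.txt} staged={none}
After op 3 (git add d.txt): modified={none} staged={d.txt}
After op 4 (git add c.txt): modified={none} staged={d.txt}
After op 5 (git reset d.txt): modified={d.txt} staged={none}
After op 6 (modify a.txt): modified={a.txt, d.txt} staged={none}
After op 7 (git reset e.txt): modified={a.txt, d.txt} staged={none}
After op 8 (modify f.txt): modified={a.txt, d.txt, f.txt} staged={none}
After op 9 (git add a.txt): modified={d.txt, f.txt} staged={a.txt}
After op 10 (git add d.txt): modified={f.txt} staged={a.txt, d.txt}
After op 11 (modify a.txt): modified={a.txt, f.txt} staged={a.txt, d.txt}
After op 12 (git reset d.txt): modified={a.txt, d.txt, f.txt} staged={a.txt}
After op 13 (git add d.txt): modified={a.txt, f.txt} staged={a.txt, d.txt}
After op 14 (git reset d.txt): modified={a.txt, d.txt, f.txt} staged={a.txt}
After op 15 (modify b.txt): modified={a.txt, b.txt, d.txt, f.txt} staged={a.txt}
Final staged set: {a.txt} -> count=1

Answer: 1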